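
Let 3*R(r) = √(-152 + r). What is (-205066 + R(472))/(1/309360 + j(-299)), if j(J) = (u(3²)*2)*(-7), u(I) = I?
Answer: 63439217760/38979359 - 824960*√5/38979359 ≈ 1627.5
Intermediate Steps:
j(J) = -126 (j(J) = (3²*2)*(-7) = (9*2)*(-7) = 18*(-7) = -126)
R(r) = √(-152 + r)/3
(-205066 + R(472))/(1/309360 + j(-299)) = (-205066 + √(-152 + 472)/3)/(1/309360 - 126) = (-205066 + √320/3)/(1/309360 - 126) = (-205066 + (8*√5)/3)/(-38979359/309360) = (-205066 + 8*√5/3)*(-309360/38979359) = 63439217760/38979359 - 824960*√5/38979359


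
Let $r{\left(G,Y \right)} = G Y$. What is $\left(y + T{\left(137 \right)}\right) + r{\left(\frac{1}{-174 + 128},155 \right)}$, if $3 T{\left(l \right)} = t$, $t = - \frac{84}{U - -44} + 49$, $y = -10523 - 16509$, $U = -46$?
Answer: $- \frac{3726695}{138} \approx -27005.0$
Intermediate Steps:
$y = -27032$ ($y = -10523 - 16509 = -27032$)
$t = 91$ ($t = - \frac{84}{-46 - -44} + 49 = - \frac{84}{-46 + 44} + 49 = - \frac{84}{-2} + 49 = \left(-84\right) \left(- \frac{1}{2}\right) + 49 = 42 + 49 = 91$)
$T{\left(l \right)} = \frac{91}{3}$ ($T{\left(l \right)} = \frac{1}{3} \cdot 91 = \frac{91}{3}$)
$\left(y + T{\left(137 \right)}\right) + r{\left(\frac{1}{-174 + 128},155 \right)} = \left(-27032 + \frac{91}{3}\right) + \frac{1}{-174 + 128} \cdot 155 = - \frac{81005}{3} + \frac{1}{-46} \cdot 155 = - \frac{81005}{3} - \frac{155}{46} = - \frac{3726695}{138}$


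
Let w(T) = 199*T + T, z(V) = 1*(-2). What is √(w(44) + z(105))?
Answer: √8798 ≈ 93.798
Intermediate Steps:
z(V) = -2
w(T) = 200*T
√(w(44) + z(105)) = √(200*44 - 2) = √(8800 - 2) = √8798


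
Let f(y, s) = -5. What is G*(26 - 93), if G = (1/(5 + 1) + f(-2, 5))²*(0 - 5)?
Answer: 281735/36 ≈ 7826.0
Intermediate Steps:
G = -4205/36 (G = (1/(5 + 1) - 5)²*(0 - 5) = (1/6 - 5)²*(-5) = (⅙ - 5)²*(-5) = (-29/6)²*(-5) = (841/36)*(-5) = -4205/36 ≈ -116.81)
G*(26 - 93) = -4205*(26 - 93)/36 = -4205/36*(-67) = 281735/36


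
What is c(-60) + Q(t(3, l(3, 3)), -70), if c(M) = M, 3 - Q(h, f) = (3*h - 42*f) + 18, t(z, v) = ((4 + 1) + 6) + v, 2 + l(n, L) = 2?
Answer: -3048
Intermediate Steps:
l(n, L) = 0 (l(n, L) = -2 + 2 = 0)
t(z, v) = 11 + v (t(z, v) = (5 + 6) + v = 11 + v)
Q(h, f) = -15 - 3*h + 42*f (Q(h, f) = 3 - ((3*h - 42*f) + 18) = 3 - ((-42*f + 3*h) + 18) = 3 - (18 - 42*f + 3*h) = 3 + (-18 - 3*h + 42*f) = -15 - 3*h + 42*f)
c(-60) + Q(t(3, l(3, 3)), -70) = -60 + (-15 - 3*(11 + 0) + 42*(-70)) = -60 + (-15 - 3*11 - 2940) = -60 + (-15 - 33 - 2940) = -60 - 2988 = -3048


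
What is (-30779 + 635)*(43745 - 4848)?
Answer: -1172511168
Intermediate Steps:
(-30779 + 635)*(43745 - 4848) = -30144*38897 = -1172511168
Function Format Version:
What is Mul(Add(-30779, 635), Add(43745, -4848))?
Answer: -1172511168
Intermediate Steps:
Mul(Add(-30779, 635), Add(43745, -4848)) = Mul(-30144, 38897) = -1172511168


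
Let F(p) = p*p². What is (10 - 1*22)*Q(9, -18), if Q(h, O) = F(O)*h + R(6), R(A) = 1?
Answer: 629844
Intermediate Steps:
F(p) = p³
Q(h, O) = 1 + h*O³ (Q(h, O) = O³*h + 1 = h*O³ + 1 = 1 + h*O³)
(10 - 1*22)*Q(9, -18) = (10 - 1*22)*(1 + 9*(-18)³) = (10 - 22)*(1 + 9*(-5832)) = -12*(1 - 52488) = -12*(-52487) = 629844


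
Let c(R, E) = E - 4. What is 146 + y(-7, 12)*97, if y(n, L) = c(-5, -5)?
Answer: -727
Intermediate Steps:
c(R, E) = -4 + E
y(n, L) = -9 (y(n, L) = -4 - 5 = -9)
146 + y(-7, 12)*97 = 146 - 9*97 = 146 - 873 = -727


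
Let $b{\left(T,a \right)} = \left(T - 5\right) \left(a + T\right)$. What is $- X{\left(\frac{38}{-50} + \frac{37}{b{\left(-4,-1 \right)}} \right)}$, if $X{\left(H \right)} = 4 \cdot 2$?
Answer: $-8$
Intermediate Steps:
$b{\left(T,a \right)} = \left(-5 + T\right) \left(T + a\right)$
$X{\left(H \right)} = 8$
$- X{\left(\frac{38}{-50} + \frac{37}{b{\left(-4,-1 \right)}} \right)} = \left(-1\right) 8 = -8$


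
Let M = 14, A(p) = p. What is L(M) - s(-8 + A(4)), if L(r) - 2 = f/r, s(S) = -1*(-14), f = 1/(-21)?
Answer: -3529/294 ≈ -12.003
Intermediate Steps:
f = -1/21 ≈ -0.047619
s(S) = 14
L(r) = 2 - 1/(21*r)
L(M) - s(-8 + A(4)) = (2 - 1/21/14) - 1*14 = (2 - 1/21*1/14) - 14 = (2 - 1/294) - 14 = 587/294 - 14 = -3529/294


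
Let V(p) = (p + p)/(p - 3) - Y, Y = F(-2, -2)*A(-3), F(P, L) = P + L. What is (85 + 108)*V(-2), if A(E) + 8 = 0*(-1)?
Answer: -30108/5 ≈ -6021.6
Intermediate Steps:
A(E) = -8 (A(E) = -8 + 0*(-1) = -8 + 0 = -8)
F(P, L) = L + P
Y = 32 (Y = (-2 - 2)*(-8) = -4*(-8) = 32)
V(p) = -32 + 2*p/(-3 + p) (V(p) = (p + p)/(p - 3) - 1*32 = (2*p)/(-3 + p) - 32 = 2*p/(-3 + p) - 32 = -32 + 2*p/(-3 + p))
(85 + 108)*V(-2) = (85 + 108)*(6*(16 - 5*(-2))/(-3 - 2)) = 193*(6*(16 + 10)/(-5)) = 193*(6*(-⅕)*26) = 193*(-156/5) = -30108/5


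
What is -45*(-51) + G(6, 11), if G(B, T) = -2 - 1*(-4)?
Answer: 2297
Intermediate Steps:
G(B, T) = 2 (G(B, T) = -2 + 4 = 2)
-45*(-51) + G(6, 11) = -45*(-51) + 2 = 2295 + 2 = 2297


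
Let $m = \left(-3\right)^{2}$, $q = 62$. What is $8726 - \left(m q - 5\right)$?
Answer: $8173$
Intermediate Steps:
$m = 9$
$8726 - \left(m q - 5\right) = 8726 - \left(9 \cdot 62 - 5\right) = 8726 - \left(558 - 5\right) = 8726 - 553 = 8173$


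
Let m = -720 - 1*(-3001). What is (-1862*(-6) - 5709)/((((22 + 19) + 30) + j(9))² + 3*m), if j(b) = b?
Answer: 5463/13243 ≈ 0.41252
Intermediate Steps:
m = 2281 (m = -720 + 3001 = 2281)
(-1862*(-6) - 5709)/((((22 + 19) + 30) + j(9))² + 3*m) = (-1862*(-6) - 5709)/((((22 + 19) + 30) + 9)² + 3*2281) = (11172 - 5709)/(((41 + 30) + 9)² + 6843) = 5463/((71 + 9)² + 6843) = 5463/(80² + 6843) = 5463/(6400 + 6843) = 5463/13243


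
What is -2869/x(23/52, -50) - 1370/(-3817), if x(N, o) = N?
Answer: -569419086/87791 ≈ -6486.1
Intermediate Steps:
-2869/x(23/52, -50) - 1370/(-3817) = -2869/(23/52) - 1370/(-3817) = -2869/(23*(1/52)) - 1370*(-1/3817) = -2869/23/52 + 1370/3817 = -2869*52/23 + 1370/3817 = -149188/23 + 1370/3817 = -569419086/87791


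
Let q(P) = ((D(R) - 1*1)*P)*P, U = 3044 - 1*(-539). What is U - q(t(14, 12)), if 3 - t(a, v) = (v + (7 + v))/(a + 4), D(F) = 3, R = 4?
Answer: 579917/162 ≈ 3579.7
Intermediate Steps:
t(a, v) = 3 - (7 + 2*v)/(4 + a) (t(a, v) = 3 - (v + (7 + v))/(a + 4) = 3 - (7 + 2*v)/(4 + a))
U = 3583 (U = 3044 + 539 = 3583)
q(P) = 2*P² (q(P) = ((3 - 1*1)*P)*P = ((3 - 1)*P)*P = (2*P)*P = 2*P²)
U - q(t(14, 12)) = 3583 - 2*((5 - 2*12 + 3*14)/(4 + 14))² = 3583 - 2*((5 - 24 + 42)/18)² = 3583 - 2*((1/18)*23)² = 3583 - 2*(23/18)² = 3583 - 2*529/324 = 3583 - 1*529/162 = 3583 - 529/162 = 579917/162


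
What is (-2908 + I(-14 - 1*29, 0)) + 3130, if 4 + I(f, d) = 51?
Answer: 269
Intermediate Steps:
I(f, d) = 47 (I(f, d) = -4 + 51 = 47)
(-2908 + I(-14 - 1*29, 0)) + 3130 = (-2908 + 47) + 3130 = -2861 + 3130 = 269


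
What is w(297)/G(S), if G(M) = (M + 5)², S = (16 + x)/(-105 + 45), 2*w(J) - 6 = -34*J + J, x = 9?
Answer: -141048/605 ≈ -233.14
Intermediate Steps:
w(J) = 3 - 33*J/2 (w(J) = 3 + (-34*J + J)/2 = 3 + (-33*J)/2 = 3 - 33*J/2)
S = -5/12 (S = (16 + 9)/(-105 + 45) = 25/(-60) = 25*(-1/60) = -5/12 ≈ -0.41667)
G(M) = (5 + M)²
w(297)/G(S) = (3 - 33/2*297)/((5 - 5/12)²) = (3 - 9801/2)/((55/12)²) = -9795/(2*3025/144) = -9795/2*144/3025 = -141048/605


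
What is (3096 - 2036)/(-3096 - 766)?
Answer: -530/1931 ≈ -0.27447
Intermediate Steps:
(3096 - 2036)/(-3096 - 766) = 1060/(-3862) = 1060*(-1/3862) = -530/1931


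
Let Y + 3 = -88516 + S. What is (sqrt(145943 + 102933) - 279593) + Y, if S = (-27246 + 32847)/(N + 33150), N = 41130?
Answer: -9114451253/24760 + 2*sqrt(62219) ≈ -3.6761e+5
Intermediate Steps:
S = 1867/24760 (S = (-27246 + 32847)/(41130 + 33150) = 5601/74280 = 5601*(1/74280) = 1867/24760 ≈ 0.075404)
Y = -2191728573/24760 (Y = -3 + (-88516 + 1867/24760) = -3 - 2191654293/24760 = -2191728573/24760 ≈ -88519.)
(sqrt(145943 + 102933) - 279593) + Y = (sqrt(145943 + 102933) - 279593) - 2191728573/24760 = (sqrt(248876) - 279593) - 2191728573/24760 = (2*sqrt(62219) - 279593) - 2191728573/24760 = (-279593 + 2*sqrt(62219)) - 2191728573/24760 = -9114451253/24760 + 2*sqrt(62219)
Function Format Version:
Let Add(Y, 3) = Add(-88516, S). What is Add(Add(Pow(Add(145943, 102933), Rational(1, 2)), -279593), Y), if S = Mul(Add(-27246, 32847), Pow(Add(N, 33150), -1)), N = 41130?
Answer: Add(Rational(-9114451253, 24760), Mul(2, Pow(62219, Rational(1, 2)))) ≈ -3.6761e+5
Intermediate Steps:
S = Rational(1867, 24760) (S = Mul(Add(-27246, 32847), Pow(Add(41130, 33150), -1)) = Mul(5601, Pow(74280, -1)) = Mul(5601, Rational(1, 74280)) = Rational(1867, 24760) ≈ 0.075404)
Y = Rational(-2191728573, 24760) (Y = Add(-3, Add(-88516, Rational(1867, 24760))) = Add(-3, Rational(-2191654293, 24760)) = Rational(-2191728573, 24760) ≈ -88519.)
Add(Add(Pow(Add(145943, 102933), Rational(1, 2)), -279593), Y) = Add(Add(Pow(Add(145943, 102933), Rational(1, 2)), -279593), Rational(-2191728573, 24760)) = Add(Add(Pow(248876, Rational(1, 2)), -279593), Rational(-2191728573, 24760)) = Add(Add(Mul(2, Pow(62219, Rational(1, 2))), -279593), Rational(-2191728573, 24760)) = Add(Add(-279593, Mul(2, Pow(62219, Rational(1, 2)))), Rational(-2191728573, 24760)) = Add(Rational(-9114451253, 24760), Mul(2, Pow(62219, Rational(1, 2))))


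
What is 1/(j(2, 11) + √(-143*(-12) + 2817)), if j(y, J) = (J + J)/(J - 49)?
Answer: 209/1636292 + 361*√4533/1636292 ≈ 0.014982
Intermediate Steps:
j(y, J) = 2*J/(-49 + J) (j(y, J) = (2*J)/(-49 + J) = 2*J/(-49 + J))
1/(j(2, 11) + √(-143*(-12) + 2817)) = 1/(2*11/(-49 + 11) + √(-143*(-12) + 2817)) = 1/(2*11/(-38) + √(1716 + 2817)) = 1/(2*11*(-1/38) + √4533) = 1/(-11/19 + √4533)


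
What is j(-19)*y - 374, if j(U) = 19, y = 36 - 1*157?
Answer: -2673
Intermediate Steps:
y = -121 (y = 36 - 157 = -121)
j(-19)*y - 374 = 19*(-121) - 374 = -2299 - 374 = -2673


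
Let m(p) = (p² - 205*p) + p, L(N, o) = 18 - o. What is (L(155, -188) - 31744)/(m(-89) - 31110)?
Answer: 31538/5033 ≈ 6.2662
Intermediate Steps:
m(p) = p² - 204*p
(L(155, -188) - 31744)/(m(-89) - 31110) = ((18 - 1*(-188)) - 31744)/(-89*(-204 - 89) - 31110) = ((18 + 188) - 31744)/(-89*(-293) - 31110) = (206 - 31744)/(26077 - 31110) = -31538/(-5033) = -31538*(-1/5033) = 31538/5033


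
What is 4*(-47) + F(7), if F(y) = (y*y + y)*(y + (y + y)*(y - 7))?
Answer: 204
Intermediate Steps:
F(y) = (y + y**2)*(y + 2*y*(-7 + y)) (F(y) = (y**2 + y)*(y + (2*y)*(-7 + y)) = (y + y**2)*(y + 2*y*(-7 + y)))
4*(-47) + F(7) = 4*(-47) + 7**2*(-13 - 11*7 + 2*7**2) = -188 + 49*(-13 - 77 + 2*49) = -188 + 49*(-13 - 77 + 98) = -188 + 49*8 = -188 + 392 = 204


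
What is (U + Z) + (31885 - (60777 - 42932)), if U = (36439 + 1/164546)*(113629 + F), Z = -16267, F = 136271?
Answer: 749186484068279/82273 ≈ 9.1061e+9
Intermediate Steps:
U = 749186667290250/82273 (U = (36439 + 1/164546)*(113629 + 136271) = (36439 + 1/164546)*249900 = (5995891695/164546)*249900 = 749186667290250/82273 ≈ 9.1061e+9)
(U + Z) + (31885 - (60777 - 42932)) = (749186667290250/82273 - 16267) + (31885 - (60777 - 42932)) = 749185328955359/82273 + (31885 - 1*17845) = 749185328955359/82273 + (31885 - 17845) = 749185328955359/82273 + 14040 = 749186484068279/82273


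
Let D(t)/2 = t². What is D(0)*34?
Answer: 0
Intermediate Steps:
D(t) = 2*t²
D(0)*34 = (2*0²)*34 = (2*0)*34 = 0*34 = 0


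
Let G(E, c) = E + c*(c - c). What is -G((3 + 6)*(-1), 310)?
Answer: 9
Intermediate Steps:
G(E, c) = E (G(E, c) = E + c*0 = E + 0 = E)
-G((3 + 6)*(-1), 310) = -(3 + 6)*(-1) = -9*(-1) = -1*(-9) = 9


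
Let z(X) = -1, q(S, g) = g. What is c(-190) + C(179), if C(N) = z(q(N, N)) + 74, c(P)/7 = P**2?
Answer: 252773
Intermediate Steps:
c(P) = 7*P**2
C(N) = 73 (C(N) = -1 + 74 = 73)
c(-190) + C(179) = 7*(-190)**2 + 73 = 7*36100 + 73 = 252700 + 73 = 252773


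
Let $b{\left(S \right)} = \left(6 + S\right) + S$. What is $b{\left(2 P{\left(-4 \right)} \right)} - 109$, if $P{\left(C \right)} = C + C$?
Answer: $-135$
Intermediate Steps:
$P{\left(C \right)} = 2 C$
$b{\left(S \right)} = 6 + 2 S$
$b{\left(2 P{\left(-4 \right)} \right)} - 109 = \left(6 + 2 \cdot 2 \cdot 2 \left(-4\right)\right) - 109 = \left(6 + 2 \cdot 2 \left(-8\right)\right) - 109 = \left(6 + 2 \left(-16\right)\right) - 109 = \left(6 - 32\right) - 109 = -26 - 109 = -135$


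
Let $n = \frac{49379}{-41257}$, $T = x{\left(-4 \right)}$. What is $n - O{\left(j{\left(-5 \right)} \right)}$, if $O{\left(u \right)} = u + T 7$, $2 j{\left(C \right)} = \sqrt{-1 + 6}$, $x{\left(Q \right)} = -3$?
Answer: $\frac{817018}{41257} - \frac{\sqrt{5}}{2} \approx 18.685$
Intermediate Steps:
$T = -3$
$j{\left(C \right)} = \frac{\sqrt{5}}{2}$ ($j{\left(C \right)} = \frac{\sqrt{-1 + 6}}{2} = \frac{\sqrt{5}}{2}$)
$O{\left(u \right)} = -21 + u$ ($O{\left(u \right)} = u - 21 = -21 + u$)
$n = - \frac{49379}{41257}$ ($n = 49379 \left(- \frac{1}{41257}\right) = - \frac{49379}{41257} \approx -1.1969$)
$n - O{\left(j{\left(-5 \right)} \right)} = - \frac{49379}{41257} - \left(-21 + \frac{\sqrt{5}}{2}\right) = - \frac{49379}{41257} + \left(21 - \frac{\sqrt{5}}{2}\right) = \frac{817018}{41257} - \frac{\sqrt{5}}{2}$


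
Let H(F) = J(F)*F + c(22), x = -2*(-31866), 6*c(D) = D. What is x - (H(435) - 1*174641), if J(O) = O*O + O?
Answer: -246791192/3 ≈ -8.2264e+7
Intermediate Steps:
J(O) = O + O**2 (J(O) = O**2 + O = O + O**2)
c(D) = D/6
x = 63732
H(F) = 11/3 + F**2*(1 + F) (H(F) = (F*(1 + F))*F + (1/6)*22 = F**2*(1 + F) + 11/3 = 11/3 + F**2*(1 + F))
x - (H(435) - 1*174641) = 63732 - ((11/3 + 435**2 + 435**3) - 1*174641) = 63732 - ((11/3 + 189225 + 82312875) - 174641) = 63732 - (247506311/3 - 174641) = 63732 - 1*246982388/3 = 63732 - 246982388/3 = -246791192/3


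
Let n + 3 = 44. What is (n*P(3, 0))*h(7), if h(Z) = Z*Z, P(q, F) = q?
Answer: 6027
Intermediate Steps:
n = 41 (n = -3 + 44 = 41)
h(Z) = Z²
(n*P(3, 0))*h(7) = (41*3)*7² = 123*49 = 6027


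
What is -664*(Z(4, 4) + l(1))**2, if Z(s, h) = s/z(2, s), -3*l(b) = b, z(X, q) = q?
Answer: -2656/9 ≈ -295.11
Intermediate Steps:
l(b) = -b/3
Z(s, h) = 1 (Z(s, h) = s/s = 1)
-664*(Z(4, 4) + l(1))**2 = -664*(1 - 1/3*1)**2 = -664*(1 - 1/3)**2 = -664*(2/3)**2 = -664*4/9 = -2656/9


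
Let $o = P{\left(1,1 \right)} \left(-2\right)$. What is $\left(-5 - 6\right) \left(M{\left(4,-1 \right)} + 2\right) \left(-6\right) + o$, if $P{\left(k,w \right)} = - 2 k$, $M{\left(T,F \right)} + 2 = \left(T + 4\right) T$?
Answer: $2116$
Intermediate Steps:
$M{\left(T,F \right)} = -2 + T \left(4 + T\right)$ ($M{\left(T,F \right)} = -2 + \left(T + 4\right) T = -2 + \left(4 + T\right) T = -2 + T \left(4 + T\right)$)
$o = 4$ ($o = \left(-2\right) 1 \left(-2\right) = \left(-2\right) \left(-2\right) = 4$)
$\left(-5 - 6\right) \left(M{\left(4,-1 \right)} + 2\right) \left(-6\right) + o = \left(-5 - 6\right) \left(\left(-2 + 4^{2} + 4 \cdot 4\right) + 2\right) \left(-6\right) + 4 = - 11 \left(\left(-2 + 16 + 16\right) + 2\right) \left(-6\right) + 4 = - 11 \left(30 + 2\right) \left(-6\right) + 4 = \left(-11\right) 32 \left(-6\right) + 4 = \left(-352\right) \left(-6\right) + 4 = 2112 + 4 = 2116$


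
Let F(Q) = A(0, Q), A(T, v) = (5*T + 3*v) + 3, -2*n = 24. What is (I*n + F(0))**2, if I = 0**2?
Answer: 9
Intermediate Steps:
n = -12 (n = -1/2*24 = -12)
A(T, v) = 3 + 3*v + 5*T (A(T, v) = (3*v + 5*T) + 3 = 3 + 3*v + 5*T)
I = 0
F(Q) = 3 + 3*Q (F(Q) = 3 + 3*Q + 5*0 = 3 + 3*Q + 0 = 3 + 3*Q)
(I*n + F(0))**2 = (0*(-12) + (3 + 3*0))**2 = (0 + (3 + 0))**2 = (0 + 3)**2 = 3**2 = 9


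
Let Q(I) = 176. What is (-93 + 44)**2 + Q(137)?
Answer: 2577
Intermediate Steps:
(-93 + 44)**2 + Q(137) = (-93 + 44)**2 + 176 = (-49)**2 + 176 = 2401 + 176 = 2577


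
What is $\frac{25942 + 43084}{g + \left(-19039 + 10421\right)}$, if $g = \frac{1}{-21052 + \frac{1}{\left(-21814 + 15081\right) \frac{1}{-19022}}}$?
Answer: $- \frac{9782647312444}{1221378248825} \approx -8.0095$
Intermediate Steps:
$g = - \frac{6733}{141724094}$ ($g = \frac{1}{-21052 + \frac{1}{\left(-6733\right) \left(- \frac{1}{19022}\right)}} = \frac{1}{-21052 + \frac{1}{\frac{6733}{19022}}} = \frac{1}{-21052 + \frac{19022}{6733}} = \frac{1}{- \frac{141724094}{6733}} = - \frac{6733}{141724094} \approx -4.7508 \cdot 10^{-5}$)
$\frac{25942 + 43084}{g + \left(-19039 + 10421\right)} = \frac{25942 + 43084}{- \frac{6733}{141724094} + \left(-19039 + 10421\right)} = \frac{69026}{- \frac{6733}{141724094} - 8618} = \frac{69026}{- \frac{1221378248825}{141724094}} = 69026 \left(- \frac{141724094}{1221378248825}\right) = - \frac{9782647312444}{1221378248825}$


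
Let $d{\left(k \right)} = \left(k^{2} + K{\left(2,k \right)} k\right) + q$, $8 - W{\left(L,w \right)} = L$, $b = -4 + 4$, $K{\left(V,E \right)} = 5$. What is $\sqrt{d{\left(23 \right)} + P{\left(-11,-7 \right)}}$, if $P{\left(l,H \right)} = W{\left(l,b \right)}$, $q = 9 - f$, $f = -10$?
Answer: $\sqrt{682} \approx 26.115$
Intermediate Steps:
$b = 0$
$W{\left(L,w \right)} = 8 - L$
$q = 19$ ($q = 9 - -10 = 9 + 10 = 19$)
$P{\left(l,H \right)} = 8 - l$
$d{\left(k \right)} = 19 + k^{2} + 5 k$ ($d{\left(k \right)} = \left(k^{2} + 5 k\right) + 19 = 19 + k^{2} + 5 k$)
$\sqrt{d{\left(23 \right)} + P{\left(-11,-7 \right)}} = \sqrt{\left(19 + 23^{2} + 5 \cdot 23\right) + \left(8 - -11\right)} = \sqrt{\left(19 + 529 + 115\right) + \left(8 + 11\right)} = \sqrt{663 + 19} = \sqrt{682}$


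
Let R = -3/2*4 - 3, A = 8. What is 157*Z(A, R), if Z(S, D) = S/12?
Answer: 314/3 ≈ 104.67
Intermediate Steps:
R = -9 (R = -3*1/2*4 - 3 = -3/2*4 - 3 = -6 - 3 = -9)
Z(S, D) = S/12 (Z(S, D) = S*(1/12) = S/12)
157*Z(A, R) = 157*((1/12)*8) = 157*(2/3) = 314/3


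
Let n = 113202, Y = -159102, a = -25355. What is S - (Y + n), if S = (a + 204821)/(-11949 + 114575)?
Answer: 2355356433/51313 ≈ 45902.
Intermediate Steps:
S = 89733/51313 (S = (-25355 + 204821)/(-11949 + 114575) = 179466/102626 = 179466*(1/102626) = 89733/51313 ≈ 1.7487)
S - (Y + n) = 89733/51313 - (-159102 + 113202) = 89733/51313 - 1*(-45900) = 89733/51313 + 45900 = 2355356433/51313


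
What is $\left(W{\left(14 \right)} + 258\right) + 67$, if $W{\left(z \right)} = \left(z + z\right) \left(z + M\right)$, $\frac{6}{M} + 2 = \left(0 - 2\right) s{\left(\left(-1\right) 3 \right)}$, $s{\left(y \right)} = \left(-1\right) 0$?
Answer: $633$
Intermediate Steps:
$s{\left(y \right)} = 0$
$M = -3$ ($M = \frac{6}{-2 + \left(0 - 2\right) 0} = \frac{6}{-2 - 0} = \frac{6}{-2 + 0} = \frac{6}{-2} = 6 \left(- \frac{1}{2}\right) = -3$)
$W{\left(z \right)} = 2 z \left(-3 + z\right)$ ($W{\left(z \right)} = \left(z + z\right) \left(z - 3\right) = 2 z \left(-3 + z\right)$)
$\left(W{\left(14 \right)} + 258\right) + 67 = \left(2 \cdot 14 \left(-3 + 14\right) + 258\right) + 67 = \left(2 \cdot 14 \cdot 11 + 258\right) + 67 = \left(308 + 258\right) + 67 = 566 + 67 = 633$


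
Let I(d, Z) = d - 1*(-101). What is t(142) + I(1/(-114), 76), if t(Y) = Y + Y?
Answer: 43889/114 ≈ 384.99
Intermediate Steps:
I(d, Z) = 101 + d (I(d, Z) = d + 101 = 101 + d)
t(Y) = 2*Y
t(142) + I(1/(-114), 76) = 2*142 + (101 + 1/(-114)) = 284 + (101 - 1/114) = 284 + 11513/114 = 43889/114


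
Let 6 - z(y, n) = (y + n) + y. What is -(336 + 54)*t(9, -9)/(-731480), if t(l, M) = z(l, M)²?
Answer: 351/73148 ≈ 0.0047985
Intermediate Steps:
z(y, n) = 6 - n - 2*y (z(y, n) = 6 - ((y + n) + y) = 6 - ((n + y) + y) = 6 - (n + 2*y) = 6 + (-n - 2*y) = 6 - n - 2*y)
t(l, M) = (6 - M - 2*l)²
-(336 + 54)*t(9, -9)/(-731480) = -(336 + 54)*(-6 - 9 + 2*9)²/(-731480) = -390*(-6 - 9 + 18)²*(-1)/731480 = -390*3²*(-1)/731480 = -390*9*(-1)/731480 = -3510*(-1)/731480 = -1*(-351/73148) = 351/73148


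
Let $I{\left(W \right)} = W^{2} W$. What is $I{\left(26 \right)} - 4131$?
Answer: $13445$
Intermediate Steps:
$I{\left(W \right)} = W^{3}$
$I{\left(26 \right)} - 4131 = 26^{3} - 4131 = 17576 - 4131 = 13445$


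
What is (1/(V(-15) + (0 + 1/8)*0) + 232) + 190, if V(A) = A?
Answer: 6329/15 ≈ 421.93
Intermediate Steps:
(1/(V(-15) + (0 + 1/8)*0) + 232) + 190 = (1/(-15 + (0 + 1/8)*0) + 232) + 190 = (1/(-15 + (0 + 1*(⅛))*0) + 232) + 190 = (1/(-15 + (0 + ⅛)*0) + 232) + 190 = (1/(-15 + (⅛)*0) + 232) + 190 = (1/(-15 + 0) + 232) + 190 = (1/(-15) + 232) + 190 = (-1/15 + 232) + 190 = 3479/15 + 190 = 6329/15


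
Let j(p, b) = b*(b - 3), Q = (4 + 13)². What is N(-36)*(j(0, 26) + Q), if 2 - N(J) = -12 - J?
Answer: -19514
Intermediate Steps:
N(J) = 14 + J (N(J) = 2 - (-12 - J) = 2 + (12 + J) = 14 + J)
Q = 289 (Q = 17² = 289)
j(p, b) = b*(-3 + b)
N(-36)*(j(0, 26) + Q) = (14 - 36)*(26*(-3 + 26) + 289) = -22*(26*23 + 289) = -22*(598 + 289) = -22*887 = -19514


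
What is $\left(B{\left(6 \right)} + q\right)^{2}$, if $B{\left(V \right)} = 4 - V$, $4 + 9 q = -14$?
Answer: $16$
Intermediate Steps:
$q = -2$ ($q = - \frac{4}{9} + \frac{1}{9} \left(-14\right) = - \frac{4}{9} - \frac{14}{9} = -2$)
$\left(B{\left(6 \right)} + q\right)^{2} = \left(\left(4 - 6\right) - 2\right)^{2} = \left(-2 - 2\right)^{2} = \left(-4\right)^{2} = 16$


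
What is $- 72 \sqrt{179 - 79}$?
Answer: $-720$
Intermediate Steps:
$- 72 \sqrt{179 - 79} = - 72 \sqrt{100} = \left(-72\right) 10 = -720$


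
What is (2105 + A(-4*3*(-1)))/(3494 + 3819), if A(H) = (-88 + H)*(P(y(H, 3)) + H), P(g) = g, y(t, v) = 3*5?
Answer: 53/7313 ≈ 0.0072474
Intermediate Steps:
y(t, v) = 15
A(H) = (-88 + H)*(15 + H)
(2105 + A(-4*3*(-1)))/(3494 + 3819) = (2105 + (-1320 + (-4*3*(-1))**2 - 73*(-4*3)*(-1)))/(3494 + 3819) = (2105 + (-1320 + (-12*(-1))**2 - (-876)*(-1)))/7313 = (2105 + (-1320 + 12**2 - 73*12))*(1/7313) = (2105 + (-1320 + 144 - 876))*(1/7313) = (2105 - 2052)*(1/7313) = 53*(1/7313) = 53/7313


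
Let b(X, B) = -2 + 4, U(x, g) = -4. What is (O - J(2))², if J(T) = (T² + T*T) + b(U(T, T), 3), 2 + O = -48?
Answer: 3600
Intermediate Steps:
O = -50 (O = -2 - 48 = -50)
b(X, B) = 2
J(T) = 2 + 2*T² (J(T) = (T² + T*T) + 2 = (T² + T²) + 2 = 2*T² + 2 = 2 + 2*T²)
(O - J(2))² = (-50 - (2 + 2*2²))² = (-50 - (2 + 2*4))² = (-50 - (2 + 8))² = (-50 - 1*10)² = (-50 - 10)² = (-60)² = 3600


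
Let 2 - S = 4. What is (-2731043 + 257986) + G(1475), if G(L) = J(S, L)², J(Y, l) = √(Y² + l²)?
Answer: -297428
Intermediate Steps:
S = -2 (S = 2 - 1*4 = 2 - 4 = -2)
G(L) = 4 + L² (G(L) = (√((-2)² + L²))² = (√(4 + L²))² = 4 + L²)
(-2731043 + 257986) + G(1475) = (-2731043 + 257986) + (4 + 1475²) = -2473057 + (4 + 2175625) = -2473057 + 2175629 = -297428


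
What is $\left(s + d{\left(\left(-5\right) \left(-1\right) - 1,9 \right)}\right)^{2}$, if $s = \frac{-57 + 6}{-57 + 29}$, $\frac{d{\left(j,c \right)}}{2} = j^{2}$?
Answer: $\frac{896809}{784} \approx 1143.9$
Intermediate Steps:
$d{\left(j,c \right)} = 2 j^{2}$
$s = \frac{51}{28}$ ($s = - \frac{51}{-28} = \left(-51\right) \left(- \frac{1}{28}\right) = \frac{51}{28} \approx 1.8214$)
$\left(s + d{\left(\left(-5\right) \left(-1\right) - 1,9 \right)}\right)^{2} = \left(\frac{51}{28} + 2 \left(\left(-5\right) \left(-1\right) - 1\right)^{2}\right)^{2} = \left(\frac{51}{28} + 2 \left(5 - 1\right)^{2}\right)^{2} = \left(\frac{51}{28} + 2 \cdot 4^{2}\right)^{2} = \left(\frac{51}{28} + 2 \cdot 16\right)^{2} = \left(\frac{51}{28} + 32\right)^{2} = \left(\frac{947}{28}\right)^{2} = \frac{896809}{784}$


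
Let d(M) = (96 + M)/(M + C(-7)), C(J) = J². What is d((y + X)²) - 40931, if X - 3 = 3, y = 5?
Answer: -6958053/170 ≈ -40930.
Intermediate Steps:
X = 6 (X = 3 + 3 = 6)
d(M) = (96 + M)/(49 + M) (d(M) = (96 + M)/(M + (-7)²) = (96 + M)/(M + 49) = (96 + M)/(49 + M))
d((y + X)²) - 40931 = (96 + (5 + 6)²)/(49 + (5 + 6)²) - 40931 = (96 + 11²)/(49 + 11²) - 40931 = (96 + 121)/(49 + 121) - 40931 = 217/170 - 40931 = -6958053/170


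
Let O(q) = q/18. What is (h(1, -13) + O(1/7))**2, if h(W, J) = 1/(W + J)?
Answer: 361/63504 ≈ 0.0056847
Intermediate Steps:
h(W, J) = 1/(J + W)
O(q) = q/18 (O(q) = q*(1/18) = q/18)
(h(1, -13) + O(1/7))**2 = (1/(-13 + 1) + (1/18)/7)**2 = (1/(-12) + (1/18)*(1/7))**2 = (-1/12 + 1/126)**2 = (-19/252)**2 = 361/63504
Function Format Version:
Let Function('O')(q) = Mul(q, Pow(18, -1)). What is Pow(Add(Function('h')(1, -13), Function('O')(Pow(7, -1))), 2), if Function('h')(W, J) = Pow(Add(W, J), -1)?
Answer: Rational(361, 63504) ≈ 0.0056847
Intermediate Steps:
Function('h')(W, J) = Pow(Add(J, W), -1)
Function('O')(q) = Mul(Rational(1, 18), q) (Function('O')(q) = Mul(q, Rational(1, 18)) = Mul(Rational(1, 18), q))
Pow(Add(Function('h')(1, -13), Function('O')(Pow(7, -1))), 2) = Pow(Add(Pow(Add(-13, 1), -1), Mul(Rational(1, 18), Pow(7, -1))), 2) = Pow(Add(Pow(-12, -1), Mul(Rational(1, 18), Rational(1, 7))), 2) = Pow(Add(Rational(-1, 12), Rational(1, 126)), 2) = Pow(Rational(-19, 252), 2) = Rational(361, 63504)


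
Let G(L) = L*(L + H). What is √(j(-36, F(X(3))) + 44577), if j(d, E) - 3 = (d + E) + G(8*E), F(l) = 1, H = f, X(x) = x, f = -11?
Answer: 211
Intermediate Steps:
H = -11
G(L) = L*(-11 + L) (G(L) = L*(L - 11) = L*(-11 + L))
j(d, E) = 3 + E + d + 8*E*(-11 + 8*E) (j(d, E) = 3 + ((d + E) + (8*E)*(-11 + 8*E)) = 3 + ((E + d) + 8*E*(-11 + 8*E)) = 3 + (E + d + 8*E*(-11 + 8*E)) = 3 + E + d + 8*E*(-11 + 8*E))
√(j(-36, F(X(3))) + 44577) = √((3 - 36 - 87*1 + 64*1²) + 44577) = √((3 - 36 - 87 + 64*1) + 44577) = √((3 - 36 - 87 + 64) + 44577) = √(-56 + 44577) = √44521 = 211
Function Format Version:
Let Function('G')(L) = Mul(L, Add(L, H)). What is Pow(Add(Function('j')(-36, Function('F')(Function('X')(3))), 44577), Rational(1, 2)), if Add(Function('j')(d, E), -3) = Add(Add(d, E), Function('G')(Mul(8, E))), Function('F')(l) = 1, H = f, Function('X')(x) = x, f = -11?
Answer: 211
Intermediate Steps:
H = -11
Function('G')(L) = Mul(L, Add(-11, L)) (Function('G')(L) = Mul(L, Add(L, -11)) = Mul(L, Add(-11, L)))
Function('j')(d, E) = Add(3, E, d, Mul(8, E, Add(-11, Mul(8, E)))) (Function('j')(d, E) = Add(3, Add(Add(d, E), Mul(Mul(8, E), Add(-11, Mul(8, E))))) = Add(3, Add(Add(E, d), Mul(8, E, Add(-11, Mul(8, E))))) = Add(3, Add(E, d, Mul(8, E, Add(-11, Mul(8, E))))) = Add(3, E, d, Mul(8, E, Add(-11, Mul(8, E)))))
Pow(Add(Function('j')(-36, Function('F')(Function('X')(3))), 44577), Rational(1, 2)) = Pow(Add(Add(3, -36, Mul(-87, 1), Mul(64, Pow(1, 2))), 44577), Rational(1, 2)) = Pow(Add(Add(3, -36, -87, Mul(64, 1)), 44577), Rational(1, 2)) = Pow(Add(Add(3, -36, -87, 64), 44577), Rational(1, 2)) = Pow(Add(-56, 44577), Rational(1, 2)) = Pow(44521, Rational(1, 2)) = 211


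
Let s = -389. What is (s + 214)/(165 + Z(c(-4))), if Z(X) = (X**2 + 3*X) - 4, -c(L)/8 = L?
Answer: -25/183 ≈ -0.13661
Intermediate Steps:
c(L) = -8*L
Z(X) = -4 + X**2 + 3*X
(s + 214)/(165 + Z(c(-4))) = (-389 + 214)/(165 + (-4 + (-8*(-4))**2 + 3*(-8*(-4)))) = -175/(165 + (-4 + 32**2 + 3*32)) = -175/(165 + (-4 + 1024 + 96)) = -175/(165 + 1116) = -175/1281 = -175*1/1281 = -25/183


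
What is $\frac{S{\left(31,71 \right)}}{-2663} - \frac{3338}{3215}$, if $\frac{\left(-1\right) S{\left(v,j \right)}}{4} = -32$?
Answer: $- \frac{9300614}{8561545} \approx -1.0863$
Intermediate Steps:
$S{\left(v,j \right)} = 128$ ($S{\left(v,j \right)} = \left(-4\right) \left(-32\right) = 128$)
$\frac{S{\left(31,71 \right)}}{-2663} - \frac{3338}{3215} = \frac{128}{-2663} - \frac{3338}{3215} = 128 \left(- \frac{1}{2663}\right) - \frac{3338}{3215} = - \frac{128}{2663} - \frac{3338}{3215} = - \frac{9300614}{8561545}$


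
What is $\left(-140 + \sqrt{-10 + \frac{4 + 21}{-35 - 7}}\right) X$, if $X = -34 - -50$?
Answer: $-2240 + \frac{8 i \sqrt{18690}}{21} \approx -2240.0 + 52.081 i$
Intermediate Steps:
$X = 16$ ($X = -34 + 50 = 16$)
$\left(-140 + \sqrt{-10 + \frac{4 + 21}{-35 - 7}}\right) X = \left(-140 + \sqrt{-10 + \frac{4 + 21}{-35 - 7}}\right) 16 = \left(-140 + \sqrt{-10 + \frac{25}{-42}}\right) 16 = \left(-140 + \sqrt{-10 + 25 \left(- \frac{1}{42}\right)}\right) 16 = \left(-140 + \sqrt{-10 - \frac{25}{42}}\right) 16 = \left(-140 + \sqrt{- \frac{445}{42}}\right) 16 = \left(-140 + \frac{i \sqrt{18690}}{42}\right) 16 = -2240 + \frac{8 i \sqrt{18690}}{21}$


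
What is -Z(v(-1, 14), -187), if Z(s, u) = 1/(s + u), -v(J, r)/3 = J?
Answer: 1/184 ≈ 0.0054348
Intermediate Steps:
v(J, r) = -3*J
-Z(v(-1, 14), -187) = -1/(-3*(-1) - 187) = -1/(3 - 187) = -1/(-184) = -1*(-1/184) = 1/184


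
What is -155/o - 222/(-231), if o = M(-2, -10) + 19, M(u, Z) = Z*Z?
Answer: -447/1309 ≈ -0.34148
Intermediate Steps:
M(u, Z) = Z²
o = 119 (o = (-10)² + 19 = 100 + 19 = 119)
-155/o - 222/(-231) = -155/119 - 222/(-231) = -155*1/119 - 222*(-1/231) = -155/119 + 74/77 = -447/1309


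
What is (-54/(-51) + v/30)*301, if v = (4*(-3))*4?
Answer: -13846/85 ≈ -162.89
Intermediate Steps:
v = -48 (v = -12*4 = -48)
(-54/(-51) + v/30)*301 = (-54/(-51) - 48/30)*301 = (-54*(-1/51) - 48*1/30)*301 = (18/17 - 8/5)*301 = -46/85*301 = -13846/85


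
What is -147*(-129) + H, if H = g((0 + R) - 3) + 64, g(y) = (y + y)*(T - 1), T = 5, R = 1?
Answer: 19011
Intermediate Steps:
g(y) = 8*y (g(y) = (y + y)*(5 - 1) = (2*y)*4 = 8*y)
H = 48 (H = 8*((0 + 1) - 3) + 64 = 8*(1 - 3) + 64 = 8*(-2) + 64 = -16 + 64 = 48)
-147*(-129) + H = -147*(-129) + 48 = 18963 + 48 = 19011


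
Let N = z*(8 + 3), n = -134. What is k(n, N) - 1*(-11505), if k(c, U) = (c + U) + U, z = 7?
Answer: 11525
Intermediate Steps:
N = 77 (N = 7*(8 + 3) = 7*11 = 77)
k(c, U) = c + 2*U (k(c, U) = (U + c) + U = c + 2*U)
k(n, N) - 1*(-11505) = (-134 + 2*77) - 1*(-11505) = (-134 + 154) + 11505 = 20 + 11505 = 11525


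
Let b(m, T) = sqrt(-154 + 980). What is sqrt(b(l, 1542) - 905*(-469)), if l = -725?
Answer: sqrt(424445 + sqrt(826)) ≈ 651.52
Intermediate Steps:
b(m, T) = sqrt(826)
sqrt(b(l, 1542) - 905*(-469)) = sqrt(sqrt(826) - 905*(-469)) = sqrt(sqrt(826) + 424445) = sqrt(424445 + sqrt(826))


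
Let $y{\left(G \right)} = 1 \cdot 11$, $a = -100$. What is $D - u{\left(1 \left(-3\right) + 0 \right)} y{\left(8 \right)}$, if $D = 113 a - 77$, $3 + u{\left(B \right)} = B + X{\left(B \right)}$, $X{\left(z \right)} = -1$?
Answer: $-11300$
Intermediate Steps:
$y{\left(G \right)} = 11$
$u{\left(B \right)} = -4 + B$ ($u{\left(B \right)} = -3 + \left(B - 1\right) = -3 + \left(-1 + B\right) = -4 + B$)
$D = -11377$ ($D = 113 \left(-100\right) - 77 = -11300 - 77 = -11377$)
$D - u{\left(1 \left(-3\right) + 0 \right)} y{\left(8 \right)} = -11377 - \left(-4 + \left(1 \left(-3\right) + 0\right)\right) 11 = -11377 - \left(-4 + \left(-3 + 0\right)\right) 11 = -11377 - \left(-4 - 3\right) 11 = -11377 - \left(-7\right) 11 = -11377 - -77 = -11377 + 77 = -11300$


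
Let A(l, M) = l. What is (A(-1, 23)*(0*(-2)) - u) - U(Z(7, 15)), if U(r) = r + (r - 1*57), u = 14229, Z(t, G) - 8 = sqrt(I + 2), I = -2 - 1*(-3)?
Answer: -14188 - 2*sqrt(3) ≈ -14191.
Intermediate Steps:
I = 1 (I = -2 + 3 = 1)
Z(t, G) = 8 + sqrt(3) (Z(t, G) = 8 + sqrt(1 + 2) = 8 + sqrt(3))
U(r) = -57 + 2*r (U(r) = r + (r - 57) = r + (-57 + r) = -57 + 2*r)
(A(-1, 23)*(0*(-2)) - u) - U(Z(7, 15)) = (-0*(-2) - 1*14229) - (-57 + 2*(8 + sqrt(3))) = (-1*0 - 14229) - (-57 + (16 + 2*sqrt(3))) = (0 - 14229) - (-41 + 2*sqrt(3)) = -14229 + (41 - 2*sqrt(3)) = -14188 - 2*sqrt(3)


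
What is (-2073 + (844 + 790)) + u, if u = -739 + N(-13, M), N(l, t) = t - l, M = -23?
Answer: -1188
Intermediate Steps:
u = -749 (u = -739 + (-23 - 1*(-13)) = -739 + (-23 + 13) = -739 - 10 = -749)
(-2073 + (844 + 790)) + u = (-2073 + (844 + 790)) - 749 = (-2073 + 1634) - 749 = -439 - 749 = -1188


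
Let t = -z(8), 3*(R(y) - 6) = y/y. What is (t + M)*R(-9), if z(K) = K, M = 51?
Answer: 817/3 ≈ 272.33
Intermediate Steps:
R(y) = 19/3 (R(y) = 6 + (y/y)/3 = 6 + (⅓)*1 = 6 + ⅓ = 19/3)
t = -8 (t = -1*8 = -8)
(t + M)*R(-9) = (-8 + 51)*(19/3) = 43*(19/3) = 817/3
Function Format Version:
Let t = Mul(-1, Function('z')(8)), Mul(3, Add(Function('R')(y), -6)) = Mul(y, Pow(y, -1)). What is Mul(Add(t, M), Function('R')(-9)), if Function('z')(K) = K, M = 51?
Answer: Rational(817, 3) ≈ 272.33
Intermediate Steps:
Function('R')(y) = Rational(19, 3) (Function('R')(y) = Add(6, Mul(Rational(1, 3), Mul(y, Pow(y, -1)))) = Add(6, Mul(Rational(1, 3), 1)) = Add(6, Rational(1, 3)) = Rational(19, 3))
t = -8 (t = Mul(-1, 8) = -8)
Mul(Add(t, M), Function('R')(-9)) = Mul(Add(-8, 51), Rational(19, 3)) = Mul(43, Rational(19, 3)) = Rational(817, 3)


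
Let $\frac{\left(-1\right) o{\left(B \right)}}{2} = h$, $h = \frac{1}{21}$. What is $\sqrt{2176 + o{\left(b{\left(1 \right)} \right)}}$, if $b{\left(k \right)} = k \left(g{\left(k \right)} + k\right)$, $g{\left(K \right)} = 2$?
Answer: $\frac{\sqrt{959574}}{21} \approx 46.647$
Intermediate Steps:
$b{\left(k \right)} = k \left(2 + k\right)$
$h = \frac{1}{21} \approx 0.047619$
$o{\left(B \right)} = - \frac{2}{21}$ ($o{\left(B \right)} = \left(-2\right) \frac{1}{21} = - \frac{2}{21}$)
$\sqrt{2176 + o{\left(b{\left(1 \right)} \right)}} = \sqrt{2176 - \frac{2}{21}} = \sqrt{\frac{45694}{21}} = \frac{\sqrt{959574}}{21}$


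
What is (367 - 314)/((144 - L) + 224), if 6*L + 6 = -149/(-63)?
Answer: 20034/139333 ≈ 0.14378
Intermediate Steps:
L = -229/378 (L = -1 + (-149/(-63))/6 = -1 + (-149*(-1/63))/6 = -1 + (⅙)*(149/63) = -1 + 149/378 = -229/378 ≈ -0.60582)
(367 - 314)/((144 - L) + 224) = (367 - 314)/((144 - 1*(-229/378)) + 224) = 53/((144 + 229/378) + 224) = 53/(54661/378 + 224) = 53/(139333/378) = 53*(378/139333) = 20034/139333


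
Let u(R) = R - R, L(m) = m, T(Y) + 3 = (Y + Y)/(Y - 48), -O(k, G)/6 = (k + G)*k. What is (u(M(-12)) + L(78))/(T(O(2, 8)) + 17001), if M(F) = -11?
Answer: 273/59498 ≈ 0.0045884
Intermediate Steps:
O(k, G) = -6*k*(G + k) (O(k, G) = -6*(k + G)*k = -6*(G + k)*k = -6*k*(G + k))
T(Y) = -3 + 2*Y/(-48 + Y) (T(Y) = -3 + (Y + Y)/(Y - 48) = -3 + (2*Y)/(-48 + Y) = -3 + 2*Y/(-48 + Y))
u(R) = 0
(u(M(-12)) + L(78))/(T(O(2, 8)) + 17001) = (0 + 78)/((144 - (-6)*2*(8 + 2))/(-48 - 6*2*(8 + 2)) + 17001) = 78/((144 - (-6)*2*10)/(-48 - 6*2*10) + 17001) = 78/((144 - 1*(-120))/(-48 - 120) + 17001) = 78/((144 + 120)/(-168) + 17001) = 78/(-1/168*264 + 17001) = 78/(-11/7 + 17001) = 78/(118996/7) = 78*(7/118996) = 273/59498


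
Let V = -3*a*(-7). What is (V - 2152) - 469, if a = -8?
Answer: -2789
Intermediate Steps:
V = -168 (V = -3*(-8)*(-7) = 24*(-7) = -168)
(V - 2152) - 469 = (-168 - 2152) - 469 = -2320 - 469 = -2789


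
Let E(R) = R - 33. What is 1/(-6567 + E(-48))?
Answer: -1/6648 ≈ -0.00015042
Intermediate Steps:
E(R) = -33 + R
1/(-6567 + E(-48)) = 1/(-6567 + (-33 - 48)) = 1/(-6567 - 81) = 1/(-6648) = -1/6648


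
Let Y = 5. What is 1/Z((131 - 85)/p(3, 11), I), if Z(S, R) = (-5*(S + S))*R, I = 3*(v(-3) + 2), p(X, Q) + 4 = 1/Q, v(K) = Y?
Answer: 43/106260 ≈ 0.00040467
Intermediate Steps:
v(K) = 5
p(X, Q) = -4 + 1/Q
I = 21 (I = 3*(5 + 2) = 3*7 = 21)
Z(S, R) = -10*R*S (Z(S, R) = (-10*S)*R = -10*R*S)
1/Z((131 - 85)/p(3, 11), I) = 1/(-10*21*(131 - 85)/(-4 + 1/11)) = 1/(-10*21*46/(-4 + 1/11)) = 1/(-10*21*46/(-43/11)) = 1/(-10*21*46*(-11/43)) = 1/(-10*21*(-506/43)) = 1/(106260/43) = 43/106260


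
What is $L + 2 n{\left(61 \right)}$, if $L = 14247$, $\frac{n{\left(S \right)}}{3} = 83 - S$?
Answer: $14379$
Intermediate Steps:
$n{\left(S \right)} = 249 - 3 S$ ($n{\left(S \right)} = 3 \left(83 - S\right) = 249 - 3 S$)
$L + 2 n{\left(61 \right)} = 14247 + 2 \left(249 - 183\right) = 14247 + 2 \cdot 66 = 14247 + 132 = 14379$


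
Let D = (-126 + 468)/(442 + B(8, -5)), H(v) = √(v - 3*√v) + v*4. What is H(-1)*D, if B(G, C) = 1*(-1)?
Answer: -152/49 + 38*√(-1 - 3*I)/49 ≈ -2.2957 - 1.1188*I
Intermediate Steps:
B(G, C) = -1
H(v) = √(v - 3*√v) + 4*v
D = 38/49 (D = (-126 + 468)/(442 - 1) = 342/441 = 342*(1/441) = 38/49 ≈ 0.77551)
H(-1)*D = (√(-1 - 3*I) + 4*(-1))*(38/49) = (√(-1 - 3*I) - 4)*(38/49) = (-4 + √(-1 - 3*I))*(38/49) = -152/49 + 38*√(-1 - 3*I)/49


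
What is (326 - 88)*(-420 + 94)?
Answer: -77588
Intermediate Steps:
(326 - 88)*(-420 + 94) = 238*(-326) = -77588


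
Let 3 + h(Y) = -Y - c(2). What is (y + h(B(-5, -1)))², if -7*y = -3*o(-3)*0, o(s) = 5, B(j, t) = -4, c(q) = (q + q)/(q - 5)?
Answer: 49/9 ≈ 5.4444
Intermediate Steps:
c(q) = 2*q/(-5 + q) (c(q) = (2*q)/(-5 + q) = 2*q/(-5 + q))
h(Y) = -5/3 - Y (h(Y) = -3 + (-Y - 2*2/(-5 + 2)) = -3 + (-Y - 2*2/(-3)) = -3 + (-Y - 2*2*(-1)/3) = -3 + (-Y - 1*(-4/3)) = -3 + (-Y + 4/3) = -3 + (4/3 - Y) = -5/3 - Y)
y = 0 (y = -(-3*5)*0/7 = -(-15)*0/7 = -⅐*0 = 0)
(y + h(B(-5, -1)))² = (0 + (-5/3 - 1*(-4)))² = (0 + (-5/3 + 4))² = (0 + 7/3)² = (7/3)² = 49/9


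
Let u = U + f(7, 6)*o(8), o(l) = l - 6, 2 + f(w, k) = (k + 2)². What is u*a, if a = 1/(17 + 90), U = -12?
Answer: 112/107 ≈ 1.0467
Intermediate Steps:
f(w, k) = -2 + (2 + k)² (f(w, k) = -2 + (k + 2)² = -2 + (2 + k)²)
o(l) = -6 + l
u = 112 (u = -12 + (-2 + (2 + 6)²)*(-6 + 8) = -12 + (-2 + 8²)*2 = -12 + (-2 + 64)*2 = -12 + 62*2 = -12 + 124 = 112)
a = 1/107 ≈ 0.0093458
u*a = 112*(1/107) = 112/107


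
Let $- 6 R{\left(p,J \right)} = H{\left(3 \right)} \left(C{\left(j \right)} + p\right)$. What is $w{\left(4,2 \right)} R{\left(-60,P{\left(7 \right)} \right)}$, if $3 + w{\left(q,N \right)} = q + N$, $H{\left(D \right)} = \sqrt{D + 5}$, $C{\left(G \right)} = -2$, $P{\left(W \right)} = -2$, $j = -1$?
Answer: $62 \sqrt{2} \approx 87.681$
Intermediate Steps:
$H{\left(D \right)} = \sqrt{5 + D}$
$R{\left(p,J \right)} = - \frac{\sqrt{2} \left(-2 + p\right)}{3}$ ($R{\left(p,J \right)} = - \frac{\sqrt{5 + 3} \left(-2 + p\right)}{6} = - \frac{\sqrt{8} \left(-2 + p\right)}{6} = - \frac{2 \sqrt{2} \left(-2 + p\right)}{6} = - \frac{\sqrt{2} \left(-2 + p\right)}{3}$)
$w{\left(q,N \right)} = -3 + N + q$ ($w{\left(q,N \right)} = -3 + \left(q + N\right) = -3 + \left(N + q\right) = -3 + N + q$)
$w{\left(4,2 \right)} R{\left(-60,P{\left(7 \right)} \right)} = \left(-3 + 2 + 4\right) \frac{\sqrt{2} \left(2 - -60\right)}{3} = 3 \frac{\sqrt{2} \left(2 + 60\right)}{3} = 3 \cdot \frac{1}{3} \sqrt{2} \cdot 62 = 3 \frac{62 \sqrt{2}}{3} = 62 \sqrt{2}$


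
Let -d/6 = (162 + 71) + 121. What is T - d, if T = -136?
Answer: 1988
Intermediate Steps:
d = -2124 (d = -6*((162 + 71) + 121) = -6*(233 + 121) = -6*354 = -2124)
T - d = -136 - 1*(-2124) = -136 + 2124 = 1988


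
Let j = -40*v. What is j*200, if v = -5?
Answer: 40000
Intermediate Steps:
j = 200 (j = -40*(-5) = 200)
j*200 = 200*200 = 40000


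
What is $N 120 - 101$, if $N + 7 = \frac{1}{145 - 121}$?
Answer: $-936$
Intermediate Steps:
$N = - \frac{167}{24}$ ($N = -7 + \frac{1}{145 - 121} = -7 + \frac{1}{24} = - \frac{167}{24} \approx -6.9583$)
$N 120 - 101 = \left(- \frac{167}{24}\right) 120 - 101 = -835 - 101 = -936$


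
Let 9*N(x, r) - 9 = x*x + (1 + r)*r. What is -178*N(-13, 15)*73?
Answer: -5431492/9 ≈ -6.0350e+5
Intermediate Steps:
N(x, r) = 1 + x**2/9 + r*(1 + r)/9 (N(x, r) = 1 + (x*x + (1 + r)*r)/9 = 1 + (x**2 + r*(1 + r))/9 = 1 + (x**2/9 + r*(1 + r)/9) = 1 + x**2/9 + r*(1 + r)/9)
-178*N(-13, 15)*73 = -178*(1 + (1/9)*15 + (1/9)*15**2 + (1/9)*(-13)**2)*73 = -178*(1 + 5/3 + (1/9)*225 + (1/9)*169)*73 = -178*(1 + 5/3 + 25 + 169/9)*73 = -178*418/9*73 = -74404/9*73 = -5431492/9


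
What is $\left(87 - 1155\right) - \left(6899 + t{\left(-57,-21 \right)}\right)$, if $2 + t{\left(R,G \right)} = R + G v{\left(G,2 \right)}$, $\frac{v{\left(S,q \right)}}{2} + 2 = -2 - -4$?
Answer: $-7908$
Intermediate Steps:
$v{\left(S,q \right)} = 0$ ($v{\left(S,q \right)} = -4 + 2 \left(-2 - -4\right) = -4 + 2 \left(-2 + 4\right) = -4 + 2 \cdot 2 = -4 + 4 = 0$)
$t{\left(R,G \right)} = -2 + R$ ($t{\left(R,G \right)} = -2 + \left(R + G 0\right) = -2 + \left(R + 0\right) = -2 + R$)
$\left(87 - 1155\right) - \left(6899 + t{\left(-57,-21 \right)}\right) = \left(87 - 1155\right) - 6840 = -1068 + \left(-6899 + 59\right) = -1068 - 6840 = -7908$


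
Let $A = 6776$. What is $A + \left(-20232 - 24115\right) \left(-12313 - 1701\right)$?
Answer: $621485634$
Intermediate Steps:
$A + \left(-20232 - 24115\right) \left(-12313 - 1701\right) = 6776 + \left(-20232 - 24115\right) \left(-12313 - 1701\right) = 6776 - -621478858 = 6776 + 621478858 = 621485634$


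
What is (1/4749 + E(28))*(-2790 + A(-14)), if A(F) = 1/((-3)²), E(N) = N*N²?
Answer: -2617614480341/42741 ≈ -6.1244e+7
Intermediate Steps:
E(N) = N³
A(F) = ⅑ (A(F) = 1/9 = ⅑)
(1/4749 + E(28))*(-2790 + A(-14)) = (1/4749 + 28³)*(-2790 + ⅑) = (1/4749 + 21952)*(-25109/9) = (104250049/4749)*(-25109/9) = -2617614480341/42741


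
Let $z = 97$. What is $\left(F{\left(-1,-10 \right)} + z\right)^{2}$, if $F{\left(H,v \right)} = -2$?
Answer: $9025$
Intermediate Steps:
$\left(F{\left(-1,-10 \right)} + z\right)^{2} = \left(-2 + 97\right)^{2} = 95^{2} = 9025$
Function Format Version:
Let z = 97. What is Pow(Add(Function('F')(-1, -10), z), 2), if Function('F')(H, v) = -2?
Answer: 9025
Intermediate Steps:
Pow(Add(Function('F')(-1, -10), z), 2) = Pow(Add(-2, 97), 2) = Pow(95, 2) = 9025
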